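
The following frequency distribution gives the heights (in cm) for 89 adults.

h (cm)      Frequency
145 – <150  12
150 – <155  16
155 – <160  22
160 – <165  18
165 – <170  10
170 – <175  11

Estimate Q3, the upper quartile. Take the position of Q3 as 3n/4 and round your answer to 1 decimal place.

Cumulative frequencies: 12, 28, 50, 68, 78, 89
n = 89; position = 3n/4 = 66.75.
This falls in the class 160 – <165: L = 160, F = 50, f = 18, h = 5.
Upper quartile ≈ 160 + ((66.75 − 50) / 18) × 5 = 164.6528

164.7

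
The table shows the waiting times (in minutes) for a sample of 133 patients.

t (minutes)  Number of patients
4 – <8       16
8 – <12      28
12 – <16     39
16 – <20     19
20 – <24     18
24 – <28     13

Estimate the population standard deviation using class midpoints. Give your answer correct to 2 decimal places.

5.92

Midpoints: 6, 10, 14, 18, 22, 26
n = 133, Σfm = 1998, mean = 15.0226
Σfm² = 34676
Σf(m − x̄)² = Σfm² − (Σfm)²/n = 34676 − 1998²/133 = 4660.9323
Population variance = 4660.9323 / 133 = 35.0446
Standard deviation = √35.0446 = 5.9198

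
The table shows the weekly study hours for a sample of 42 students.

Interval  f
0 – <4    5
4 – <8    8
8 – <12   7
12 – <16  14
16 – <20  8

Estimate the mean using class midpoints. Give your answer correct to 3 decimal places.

11.143

Midpoints: 2, 6, 10, 14, 18
Σfm = 5×2 + 8×6 + 7×10 + 14×14 + 8×18 = 468
n = Σf = 42
Mean = 468 / 42 = 11.1429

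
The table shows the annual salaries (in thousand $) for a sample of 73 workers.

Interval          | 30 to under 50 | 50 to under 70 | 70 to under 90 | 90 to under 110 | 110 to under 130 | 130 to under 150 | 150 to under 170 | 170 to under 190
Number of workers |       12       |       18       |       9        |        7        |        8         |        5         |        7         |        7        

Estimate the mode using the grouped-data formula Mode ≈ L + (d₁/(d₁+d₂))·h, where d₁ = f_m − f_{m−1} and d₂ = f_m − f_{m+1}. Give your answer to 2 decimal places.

58.00

Modal class: 50 to under 70 (highest frequency 18).
d₁ = 18 − 12 = 6, d₂ = 18 − 9 = 9
Mode ≈ 50 + (6/(6+9)) × 20 = 50 + 8.0000 = 58.0000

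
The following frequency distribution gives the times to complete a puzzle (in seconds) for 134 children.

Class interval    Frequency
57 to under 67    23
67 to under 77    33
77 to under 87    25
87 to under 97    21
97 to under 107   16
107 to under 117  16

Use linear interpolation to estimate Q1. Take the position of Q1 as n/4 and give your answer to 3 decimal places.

Cumulative frequencies: 23, 56, 81, 102, 118, 134
n = 134; position = n/4 = 33.5.
This falls in the class 67 to under 77: L = 67, F = 23, f = 33, h = 10.
Lower quartile ≈ 67 + ((33.5 − 23) / 33) × 10 = 70.1818

70.182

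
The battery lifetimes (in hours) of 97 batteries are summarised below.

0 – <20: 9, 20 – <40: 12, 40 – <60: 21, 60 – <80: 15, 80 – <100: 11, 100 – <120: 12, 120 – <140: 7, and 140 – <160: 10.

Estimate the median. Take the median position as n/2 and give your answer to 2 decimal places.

Cumulative frequencies: 9, 21, 42, 57, 68, 80, 87, 97
n = 97; position = n/2 = 48.5.
This falls in the class 60 – <80: L = 60, F = 42, f = 15, h = 20.
Median ≈ 60 + ((48.5 − 42) / 15) × 20 = 68.6667

68.67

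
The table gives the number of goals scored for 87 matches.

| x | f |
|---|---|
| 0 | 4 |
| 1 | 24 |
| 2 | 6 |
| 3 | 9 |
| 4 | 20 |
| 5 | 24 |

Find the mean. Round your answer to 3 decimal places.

Values: 0, 1, 2, 3, 4, 5
Σfx = 4×0 + 24×1 + 6×2 + 9×3 + 20×4 + 24×5 = 263
n = Σf = 87
Mean = 263 / 87 = 3.0230

3.023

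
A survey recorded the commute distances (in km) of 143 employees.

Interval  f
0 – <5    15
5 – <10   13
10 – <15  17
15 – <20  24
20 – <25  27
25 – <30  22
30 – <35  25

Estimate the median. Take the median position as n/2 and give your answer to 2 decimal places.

Cumulative frequencies: 15, 28, 45, 69, 96, 118, 143
n = 143; position = n/2 = 71.5.
This falls in the class 20 – <25: L = 20, F = 69, f = 27, h = 5.
Median ≈ 20 + ((71.5 − 69) / 27) × 5 = 20.4630

20.46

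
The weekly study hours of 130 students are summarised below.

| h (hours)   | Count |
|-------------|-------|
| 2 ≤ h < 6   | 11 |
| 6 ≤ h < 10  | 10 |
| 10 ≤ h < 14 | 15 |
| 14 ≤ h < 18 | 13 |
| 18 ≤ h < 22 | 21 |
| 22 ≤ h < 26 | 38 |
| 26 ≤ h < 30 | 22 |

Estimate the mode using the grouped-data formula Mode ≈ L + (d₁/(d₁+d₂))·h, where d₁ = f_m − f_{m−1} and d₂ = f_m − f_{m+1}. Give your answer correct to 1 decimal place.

24.1

Modal class: 22 ≤ h < 26 (highest frequency 38).
d₁ = 38 − 21 = 17, d₂ = 38 − 22 = 16
Mode ≈ 22 + (17/(17+16)) × 4 = 22 + 2.0606 = 24.0606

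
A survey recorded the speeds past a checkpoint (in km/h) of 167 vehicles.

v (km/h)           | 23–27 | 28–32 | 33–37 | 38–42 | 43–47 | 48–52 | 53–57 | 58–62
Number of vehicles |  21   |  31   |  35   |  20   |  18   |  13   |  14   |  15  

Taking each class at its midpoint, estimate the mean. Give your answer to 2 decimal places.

39.58

Midpoints: 25, 30, 35, 40, 45, 50, 55, 60
Σfm = 21×25 + 31×30 + 35×35 + 20×40 + 18×45 + 13×50 + 14×55 + 15×60 = 6610
n = Σf = 167
Mean = 6610 / 167 = 39.5808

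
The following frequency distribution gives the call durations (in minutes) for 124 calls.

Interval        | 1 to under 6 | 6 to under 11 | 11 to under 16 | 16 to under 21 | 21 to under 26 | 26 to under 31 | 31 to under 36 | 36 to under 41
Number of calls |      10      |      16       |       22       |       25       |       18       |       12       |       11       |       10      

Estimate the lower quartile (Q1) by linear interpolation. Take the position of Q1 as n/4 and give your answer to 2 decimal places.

12.14

Cumulative frequencies: 10, 26, 48, 73, 91, 103, 114, 124
n = 124; position = n/4 = 31.
This falls in the class 11 to under 16: L = 11, F = 26, f = 22, h = 5.
Lower quartile ≈ 11 + ((31 − 26) / 22) × 5 = 12.1364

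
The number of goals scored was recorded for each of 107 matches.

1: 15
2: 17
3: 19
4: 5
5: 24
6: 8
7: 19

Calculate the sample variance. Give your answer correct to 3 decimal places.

Values: 1, 2, 3, 4, 5, 6, 7
n = 107, Σfx = 427, mean = 3.9907
Σfx² = 2153
Σf(x − x̄)² = Σfx² − (Σfx)²/n = 2153 − 427²/107 = 448.9907
Sample variance = 448.9907 / 106 = 4.2358

4.236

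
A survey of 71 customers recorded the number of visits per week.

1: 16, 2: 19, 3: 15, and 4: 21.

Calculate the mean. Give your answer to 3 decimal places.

2.577

Values: 1, 2, 3, 4
Σfx = 16×1 + 19×2 + 15×3 + 21×4 = 183
n = Σf = 71
Mean = 183 / 71 = 2.5775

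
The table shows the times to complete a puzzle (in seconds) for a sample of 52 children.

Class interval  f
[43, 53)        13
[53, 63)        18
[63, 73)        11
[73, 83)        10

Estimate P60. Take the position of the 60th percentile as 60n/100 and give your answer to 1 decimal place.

63.2

Cumulative frequencies: 13, 31, 42, 52
n = 52; position = 60n/100 = 31.2.
This falls in the class [63, 73): L = 63, F = 31, f = 11, h = 10.
60th percentile ≈ 63 + ((31.2 − 31) / 11) × 10 = 63.1818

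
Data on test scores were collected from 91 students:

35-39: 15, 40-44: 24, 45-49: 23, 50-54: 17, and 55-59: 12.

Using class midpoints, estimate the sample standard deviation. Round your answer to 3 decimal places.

6.393

Midpoints: 37, 42, 47, 52, 57
n = 91, Σfm = 4212, mean = 46.2857
Σfm² = 198634
Σf(m − x̄)² = Σfm² − (Σfm)²/n = 198634 − 4212²/91 = 3678.5714
Sample variance = 3678.5714 / 90 = 40.8730
Standard deviation = √40.8730 = 6.3932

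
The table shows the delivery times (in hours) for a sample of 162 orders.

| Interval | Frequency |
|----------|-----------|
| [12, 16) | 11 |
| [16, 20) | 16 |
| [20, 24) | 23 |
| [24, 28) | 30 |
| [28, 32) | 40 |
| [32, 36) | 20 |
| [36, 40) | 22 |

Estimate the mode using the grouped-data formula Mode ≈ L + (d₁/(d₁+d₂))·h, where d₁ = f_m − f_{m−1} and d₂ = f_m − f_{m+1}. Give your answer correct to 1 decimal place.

Modal class: [28, 32) (highest frequency 40).
d₁ = 40 − 30 = 10, d₂ = 40 − 20 = 20
Mode ≈ 28 + (10/(10+20)) × 4 = 28 + 1.3333 = 29.3333

29.3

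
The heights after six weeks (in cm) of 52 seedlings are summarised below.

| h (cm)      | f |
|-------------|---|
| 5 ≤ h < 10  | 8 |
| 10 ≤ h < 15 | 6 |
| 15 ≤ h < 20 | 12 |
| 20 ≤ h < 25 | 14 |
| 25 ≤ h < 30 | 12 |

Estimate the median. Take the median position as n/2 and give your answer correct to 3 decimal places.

Cumulative frequencies: 8, 14, 26, 40, 52
n = 52; position = n/2 = 26.
This falls in the class 15 ≤ h < 20: L = 15, F = 14, f = 12, h = 5.
Median ≈ 15 + ((26 − 14) / 12) × 5 = 20.0000

20.000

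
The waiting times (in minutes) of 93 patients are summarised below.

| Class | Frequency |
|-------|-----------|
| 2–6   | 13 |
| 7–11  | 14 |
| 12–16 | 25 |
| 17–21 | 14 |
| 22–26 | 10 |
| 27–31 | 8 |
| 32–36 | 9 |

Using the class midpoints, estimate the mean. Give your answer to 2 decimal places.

Midpoints: 4, 9, 14, 19, 24, 29, 34
Σfm = 13×4 + 14×9 + 25×14 + 14×19 + 10×24 + 8×29 + 9×34 = 1572
n = Σf = 93
Mean = 1572 / 93 = 16.9032

16.90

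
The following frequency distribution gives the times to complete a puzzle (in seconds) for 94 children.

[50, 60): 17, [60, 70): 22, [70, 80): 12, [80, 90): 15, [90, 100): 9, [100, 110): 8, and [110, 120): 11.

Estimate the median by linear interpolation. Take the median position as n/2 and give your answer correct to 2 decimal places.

76.67

Cumulative frequencies: 17, 39, 51, 66, 75, 83, 94
n = 94; position = n/2 = 47.
This falls in the class [70, 80): L = 70, F = 39, f = 12, h = 10.
Median ≈ 70 + ((47 − 39) / 12) × 10 = 76.6667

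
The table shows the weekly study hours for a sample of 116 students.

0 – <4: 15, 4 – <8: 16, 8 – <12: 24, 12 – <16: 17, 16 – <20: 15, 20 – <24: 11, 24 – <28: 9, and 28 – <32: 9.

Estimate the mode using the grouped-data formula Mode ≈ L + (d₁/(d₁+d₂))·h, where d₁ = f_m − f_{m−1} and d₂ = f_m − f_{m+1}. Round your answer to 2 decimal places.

10.13

Modal class: 8 – <12 (highest frequency 24).
d₁ = 24 − 16 = 8, d₂ = 24 − 17 = 7
Mode ≈ 8 + (8/(8+7)) × 4 = 8 + 2.1333 = 10.1333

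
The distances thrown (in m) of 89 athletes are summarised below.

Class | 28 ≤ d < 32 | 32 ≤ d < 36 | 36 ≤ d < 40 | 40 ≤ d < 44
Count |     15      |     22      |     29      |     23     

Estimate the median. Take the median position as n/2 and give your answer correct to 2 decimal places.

Cumulative frequencies: 15, 37, 66, 89
n = 89; position = n/2 = 44.5.
This falls in the class 36 ≤ d < 40: L = 36, F = 37, f = 29, h = 4.
Median ≈ 36 + ((44.5 − 37) / 29) × 4 = 37.0345

37.03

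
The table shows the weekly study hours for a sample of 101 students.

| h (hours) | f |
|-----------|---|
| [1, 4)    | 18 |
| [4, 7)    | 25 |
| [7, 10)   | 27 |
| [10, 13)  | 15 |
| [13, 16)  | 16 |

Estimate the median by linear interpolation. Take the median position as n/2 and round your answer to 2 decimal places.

Cumulative frequencies: 18, 43, 70, 85, 101
n = 101; position = n/2 = 50.5.
This falls in the class [7, 10): L = 7, F = 43, f = 27, h = 3.
Median ≈ 7 + ((50.5 − 43) / 27) × 3 = 7.8333

7.83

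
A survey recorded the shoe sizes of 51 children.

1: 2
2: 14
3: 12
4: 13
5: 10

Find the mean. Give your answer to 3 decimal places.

Values: 1, 2, 3, 4, 5
Σfx = 2×1 + 14×2 + 12×3 + 13×4 + 10×5 = 168
n = Σf = 51
Mean = 168 / 51 = 3.2941

3.294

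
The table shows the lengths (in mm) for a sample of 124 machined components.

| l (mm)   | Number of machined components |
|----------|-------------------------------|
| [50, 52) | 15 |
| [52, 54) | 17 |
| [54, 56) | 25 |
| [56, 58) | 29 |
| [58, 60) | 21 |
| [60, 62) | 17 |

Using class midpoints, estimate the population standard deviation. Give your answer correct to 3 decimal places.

3.099

Midpoints: 51, 53, 55, 57, 59, 61
n = 124, Σfm = 6970, mean = 56.2097
Σfm² = 392972
Σf(m − x̄)² = Σfm² − (Σfm)²/n = 392972 − 6970²/124 = 1190.5484
Population variance = 1190.5484 / 124 = 9.6012
Standard deviation = √9.6012 = 3.0986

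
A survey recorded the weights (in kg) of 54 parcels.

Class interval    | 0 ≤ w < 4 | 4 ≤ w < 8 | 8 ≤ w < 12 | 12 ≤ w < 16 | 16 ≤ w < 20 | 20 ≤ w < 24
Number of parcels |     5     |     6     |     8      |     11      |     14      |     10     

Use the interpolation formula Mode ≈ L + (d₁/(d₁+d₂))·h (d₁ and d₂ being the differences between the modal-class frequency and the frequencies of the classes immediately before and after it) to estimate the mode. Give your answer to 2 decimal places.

17.71

Modal class: 16 ≤ w < 20 (highest frequency 14).
d₁ = 14 − 11 = 3, d₂ = 14 − 10 = 4
Mode ≈ 16 + (3/(3+4)) × 4 = 16 + 1.7143 = 17.7143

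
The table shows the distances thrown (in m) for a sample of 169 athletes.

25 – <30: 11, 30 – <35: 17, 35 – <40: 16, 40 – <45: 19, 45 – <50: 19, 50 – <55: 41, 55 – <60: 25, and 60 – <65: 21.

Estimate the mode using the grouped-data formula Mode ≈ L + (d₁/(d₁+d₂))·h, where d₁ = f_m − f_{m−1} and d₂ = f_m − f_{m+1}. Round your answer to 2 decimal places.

52.89

Modal class: 50 – <55 (highest frequency 41).
d₁ = 41 − 19 = 22, d₂ = 41 − 25 = 16
Mode ≈ 50 + (22/(22+16)) × 5 = 50 + 2.8947 = 52.8947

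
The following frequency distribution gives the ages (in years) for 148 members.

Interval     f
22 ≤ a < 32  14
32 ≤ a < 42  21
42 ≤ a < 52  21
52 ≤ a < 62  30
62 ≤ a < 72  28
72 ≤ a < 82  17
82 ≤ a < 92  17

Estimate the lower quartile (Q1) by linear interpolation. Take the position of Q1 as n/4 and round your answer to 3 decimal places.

Cumulative frequencies: 14, 35, 56, 86, 114, 131, 148
n = 148; position = n/4 = 37.
This falls in the class 42 ≤ a < 52: L = 42, F = 35, f = 21, h = 10.
Lower quartile ≈ 42 + ((37 − 35) / 21) × 10 = 42.9524

42.952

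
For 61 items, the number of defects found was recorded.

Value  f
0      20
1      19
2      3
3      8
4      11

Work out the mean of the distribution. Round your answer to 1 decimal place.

1.5

Values: 0, 1, 2, 3, 4
Σfx = 20×0 + 19×1 + 3×2 + 8×3 + 11×4 = 93
n = Σf = 61
Mean = 93 / 61 = 1.5246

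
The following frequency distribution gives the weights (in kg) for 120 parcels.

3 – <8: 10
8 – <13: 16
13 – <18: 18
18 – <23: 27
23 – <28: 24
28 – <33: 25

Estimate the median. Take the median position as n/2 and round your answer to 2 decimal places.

Cumulative frequencies: 10, 26, 44, 71, 95, 120
n = 120; position = n/2 = 60.
This falls in the class 18 – <23: L = 18, F = 44, f = 27, h = 5.
Median ≈ 18 + ((60 − 44) / 27) × 5 = 20.9630

20.96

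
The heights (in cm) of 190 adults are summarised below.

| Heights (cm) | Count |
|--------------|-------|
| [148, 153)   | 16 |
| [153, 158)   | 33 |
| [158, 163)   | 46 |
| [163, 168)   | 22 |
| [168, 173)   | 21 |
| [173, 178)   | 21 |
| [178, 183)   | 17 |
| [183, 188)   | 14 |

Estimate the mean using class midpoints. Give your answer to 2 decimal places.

Midpoints: 150.5, 155.5, 160.5, 165.5, 170.5, 175.5, 180.5, 185.5
Σfm = 16×150.5 + 33×155.5 + 46×160.5 + 22×165.5 + 21×170.5 + 21×175.5 + 17×180.5 + 14×185.5 = 31495
n = Σf = 190
Mean = 31495 / 190 = 165.7632

165.76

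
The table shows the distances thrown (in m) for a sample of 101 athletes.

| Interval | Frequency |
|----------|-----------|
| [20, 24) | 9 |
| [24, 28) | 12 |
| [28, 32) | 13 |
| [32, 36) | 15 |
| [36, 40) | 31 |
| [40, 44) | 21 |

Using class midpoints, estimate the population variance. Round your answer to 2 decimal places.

Midpoints: 22, 26, 30, 34, 38, 42
n = 101, Σfm = 3470, mean = 34.3564
Σfm² = 123316
Σf(m − x̄)² = Σfm² − (Σfm)²/n = 123316 − 3470²/101 = 4099.1683
Population variance = 4099.1683 / 101 = 40.5858

40.59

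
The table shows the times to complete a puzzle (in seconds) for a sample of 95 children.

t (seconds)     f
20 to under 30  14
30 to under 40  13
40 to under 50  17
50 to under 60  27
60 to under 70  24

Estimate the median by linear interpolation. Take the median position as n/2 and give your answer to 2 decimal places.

Cumulative frequencies: 14, 27, 44, 71, 95
n = 95; position = n/2 = 47.5.
This falls in the class 50 to under 60: L = 50, F = 44, f = 27, h = 10.
Median ≈ 50 + ((47.5 − 44) / 27) × 10 = 51.2963

51.30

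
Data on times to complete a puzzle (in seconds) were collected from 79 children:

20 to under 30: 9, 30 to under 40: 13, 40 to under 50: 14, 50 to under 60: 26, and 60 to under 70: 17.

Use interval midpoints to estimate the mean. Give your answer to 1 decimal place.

Midpoints: 25, 35, 45, 55, 65
Σfm = 9×25 + 13×35 + 14×45 + 26×55 + 17×65 = 3845
n = Σf = 79
Mean = 3845 / 79 = 48.6709

48.7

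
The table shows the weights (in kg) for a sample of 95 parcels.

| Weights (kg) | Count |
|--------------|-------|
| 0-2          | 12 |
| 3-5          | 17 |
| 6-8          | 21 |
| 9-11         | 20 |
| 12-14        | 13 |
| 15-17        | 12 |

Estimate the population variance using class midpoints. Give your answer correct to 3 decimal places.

21.534

Midpoints: 1, 4, 7, 10, 13, 16
n = 95, Σfm = 788, mean = 8.2947
Σfm² = 8582
Σf(m − x̄)² = Σfm² − (Σfm)²/n = 8582 − 788²/95 = 2045.7474
Population variance = 2045.7474 / 95 = 21.5342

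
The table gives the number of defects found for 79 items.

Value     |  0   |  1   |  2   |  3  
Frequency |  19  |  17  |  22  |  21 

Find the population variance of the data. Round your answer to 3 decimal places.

Values: 0, 1, 2, 3
n = 79, Σfx = 124, mean = 1.5696
Σfx² = 294
Σf(x − x̄)² = Σfx² − (Σfx)²/n = 294 − 124²/79 = 99.3671
Population variance = 99.3671 / 79 = 1.2578

1.258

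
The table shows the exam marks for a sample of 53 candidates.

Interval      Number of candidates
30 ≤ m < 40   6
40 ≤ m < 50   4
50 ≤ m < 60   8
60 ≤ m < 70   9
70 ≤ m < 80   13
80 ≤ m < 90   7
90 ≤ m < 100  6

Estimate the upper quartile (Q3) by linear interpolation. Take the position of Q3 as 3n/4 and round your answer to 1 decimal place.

Cumulative frequencies: 6, 10, 18, 27, 40, 47, 53
n = 53; position = 3n/4 = 39.75.
This falls in the class 70 ≤ m < 80: L = 70, F = 27, f = 13, h = 10.
Upper quartile ≈ 70 + ((39.75 − 27) / 13) × 10 = 79.8077

79.8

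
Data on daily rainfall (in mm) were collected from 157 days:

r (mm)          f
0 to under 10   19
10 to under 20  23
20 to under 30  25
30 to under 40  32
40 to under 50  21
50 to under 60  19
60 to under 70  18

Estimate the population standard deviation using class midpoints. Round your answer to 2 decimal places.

18.64

Midpoints: 5, 15, 25, 35, 45, 55, 65
n = 157, Σfm = 5345, mean = 34.0446
Σfm² = 236525
Σf(m − x̄)² = Σfm² − (Σfm)²/n = 236525 − 5345²/157 = 54556.6879
Population variance = 54556.6879 / 157 = 347.4948
Standard deviation = √347.4948 = 18.6412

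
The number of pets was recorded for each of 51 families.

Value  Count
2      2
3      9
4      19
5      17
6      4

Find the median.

Cumulative frequencies: 2, 11, 30, 47, 51
n = 51, so the median is the value in position (n+1)/2 = 26.
Position 26 falls at value 4.

4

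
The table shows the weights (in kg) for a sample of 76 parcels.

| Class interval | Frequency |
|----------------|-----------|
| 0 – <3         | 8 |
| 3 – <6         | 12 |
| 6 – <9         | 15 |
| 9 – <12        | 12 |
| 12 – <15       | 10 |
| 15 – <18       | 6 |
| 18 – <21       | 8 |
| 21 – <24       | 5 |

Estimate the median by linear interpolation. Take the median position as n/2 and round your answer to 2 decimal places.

Cumulative frequencies: 8, 20, 35, 47, 57, 63, 71, 76
n = 76; position = n/2 = 38.
This falls in the class 9 – <12: L = 9, F = 35, f = 12, h = 3.
Median ≈ 9 + ((38 − 35) / 12) × 3 = 9.7500

9.75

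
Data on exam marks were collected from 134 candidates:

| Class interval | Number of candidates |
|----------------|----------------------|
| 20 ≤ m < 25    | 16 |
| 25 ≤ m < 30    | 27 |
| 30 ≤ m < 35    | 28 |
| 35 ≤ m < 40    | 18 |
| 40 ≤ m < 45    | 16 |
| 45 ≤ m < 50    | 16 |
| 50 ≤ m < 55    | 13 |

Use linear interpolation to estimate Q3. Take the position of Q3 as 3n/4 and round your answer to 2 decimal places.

Cumulative frequencies: 16, 43, 71, 89, 105, 121, 134
n = 134; position = 3n/4 = 100.5.
This falls in the class 40 ≤ m < 45: L = 40, F = 89, f = 16, h = 5.
Upper quartile ≈ 40 + ((100.5 − 89) / 16) × 5 = 43.5938

43.59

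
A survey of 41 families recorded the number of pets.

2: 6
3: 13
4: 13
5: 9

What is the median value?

Cumulative frequencies: 6, 19, 32, 41
n = 41, so the median is the value in position (n+1)/2 = 21.
Position 21 falls at value 4.

4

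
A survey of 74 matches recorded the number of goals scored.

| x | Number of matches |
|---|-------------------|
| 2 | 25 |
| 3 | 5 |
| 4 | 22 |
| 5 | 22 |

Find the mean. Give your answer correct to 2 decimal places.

3.55

Values: 2, 3, 4, 5
Σfx = 25×2 + 5×3 + 22×4 + 22×5 = 263
n = Σf = 74
Mean = 263 / 74 = 3.5541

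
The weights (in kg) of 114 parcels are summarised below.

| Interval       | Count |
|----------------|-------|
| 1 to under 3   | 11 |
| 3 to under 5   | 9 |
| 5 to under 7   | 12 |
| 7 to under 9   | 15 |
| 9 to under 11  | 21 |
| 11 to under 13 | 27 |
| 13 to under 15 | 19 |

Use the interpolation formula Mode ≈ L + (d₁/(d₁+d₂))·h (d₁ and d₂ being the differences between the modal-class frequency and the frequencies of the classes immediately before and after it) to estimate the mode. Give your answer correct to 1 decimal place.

Modal class: 11 to under 13 (highest frequency 27).
d₁ = 27 − 21 = 6, d₂ = 27 − 19 = 8
Mode ≈ 11 + (6/(6+8)) × 2 = 11 + 0.8571 = 11.8571

11.9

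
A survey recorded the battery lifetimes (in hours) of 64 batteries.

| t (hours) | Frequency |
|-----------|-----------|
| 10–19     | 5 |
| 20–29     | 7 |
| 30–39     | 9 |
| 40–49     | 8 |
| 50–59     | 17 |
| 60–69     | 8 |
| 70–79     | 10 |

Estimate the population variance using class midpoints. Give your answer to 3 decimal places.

Midpoints: 14.5, 24.5, 34.5, 44.5, 54.5, 64.5, 74.5
n = 64, Σfm = 3098, mean = 48.4062
Σfm² = 171086
Σf(m − x̄)² = Σfm² − (Σfm)²/n = 171086 − 3098²/64 = 21123.4375
Population variance = 21123.4375 / 64 = 330.0537

330.054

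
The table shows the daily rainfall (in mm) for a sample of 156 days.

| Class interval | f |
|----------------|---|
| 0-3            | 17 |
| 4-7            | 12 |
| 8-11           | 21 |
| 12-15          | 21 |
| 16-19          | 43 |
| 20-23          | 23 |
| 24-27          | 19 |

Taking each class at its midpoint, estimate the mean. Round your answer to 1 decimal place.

14.8

Midpoints: 1.5, 5.5, 9.5, 13.5, 17.5, 21.5, 25.5
Σfm = 17×1.5 + 12×5.5 + 21×9.5 + 21×13.5 + 43×17.5 + 23×21.5 + 19×25.5 = 2306
n = Σf = 156
Mean = 2306 / 156 = 14.7821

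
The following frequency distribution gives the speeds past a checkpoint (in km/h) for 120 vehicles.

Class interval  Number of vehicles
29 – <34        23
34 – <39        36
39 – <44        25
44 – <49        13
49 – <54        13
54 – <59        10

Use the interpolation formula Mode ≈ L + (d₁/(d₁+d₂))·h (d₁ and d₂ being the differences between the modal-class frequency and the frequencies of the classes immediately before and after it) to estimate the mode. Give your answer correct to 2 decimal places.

36.71

Modal class: 34 – <39 (highest frequency 36).
d₁ = 36 − 23 = 13, d₂ = 36 − 25 = 11
Mode ≈ 34 + (13/(13+11)) × 5 = 34 + 2.7083 = 36.7083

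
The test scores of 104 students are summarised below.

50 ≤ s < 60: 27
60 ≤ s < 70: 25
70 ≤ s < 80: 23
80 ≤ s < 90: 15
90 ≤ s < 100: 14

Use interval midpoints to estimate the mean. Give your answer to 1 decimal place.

71.5

Midpoints: 55, 65, 75, 85, 95
Σfm = 27×55 + 25×65 + 23×75 + 15×85 + 14×95 = 7440
n = Σf = 104
Mean = 7440 / 104 = 71.5385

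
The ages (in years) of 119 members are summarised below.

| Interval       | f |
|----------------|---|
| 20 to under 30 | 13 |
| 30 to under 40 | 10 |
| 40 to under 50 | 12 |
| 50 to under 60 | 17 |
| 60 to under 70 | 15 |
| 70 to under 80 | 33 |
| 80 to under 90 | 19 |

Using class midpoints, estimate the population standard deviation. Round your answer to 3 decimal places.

Midpoints: 25, 35, 45, 55, 65, 75, 85
n = 119, Σfm = 7215, mean = 60.6303
Σfm² = 482375
Σf(m − x̄)² = Σfm² − (Σfm)²/n = 482375 − 7215²/119 = 44927.7311
Population variance = 44927.7311 / 119 = 377.5440
Standard deviation = √377.5440 = 19.4305

19.430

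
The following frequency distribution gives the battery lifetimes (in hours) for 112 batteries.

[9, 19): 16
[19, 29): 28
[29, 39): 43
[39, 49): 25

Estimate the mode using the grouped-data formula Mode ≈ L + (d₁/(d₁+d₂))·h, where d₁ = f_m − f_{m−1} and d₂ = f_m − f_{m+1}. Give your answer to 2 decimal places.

33.55

Modal class: [29, 39) (highest frequency 43).
d₁ = 43 − 28 = 15, d₂ = 43 − 25 = 18
Mode ≈ 29 + (15/(15+18)) × 10 = 29 + 4.5455 = 33.5455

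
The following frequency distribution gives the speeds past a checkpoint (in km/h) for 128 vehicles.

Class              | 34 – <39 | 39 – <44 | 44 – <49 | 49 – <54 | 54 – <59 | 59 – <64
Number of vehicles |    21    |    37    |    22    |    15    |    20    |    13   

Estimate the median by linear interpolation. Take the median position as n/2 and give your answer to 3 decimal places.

Cumulative frequencies: 21, 58, 80, 95, 115, 128
n = 128; position = n/2 = 64.
This falls in the class 44 – <49: L = 44, F = 58, f = 22, h = 5.
Median ≈ 44 + ((64 − 58) / 22) × 5 = 45.3636

45.364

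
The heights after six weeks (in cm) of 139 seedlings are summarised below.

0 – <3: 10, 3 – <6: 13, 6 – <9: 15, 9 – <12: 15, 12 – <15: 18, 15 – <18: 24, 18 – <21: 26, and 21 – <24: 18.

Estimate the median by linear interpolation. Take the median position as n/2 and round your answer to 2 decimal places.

Cumulative frequencies: 10, 23, 38, 53, 71, 95, 121, 139
n = 139; position = n/2 = 69.5.
This falls in the class 12 – <15: L = 12, F = 53, f = 18, h = 3.
Median ≈ 12 + ((69.5 − 53) / 18) × 3 = 14.7500

14.75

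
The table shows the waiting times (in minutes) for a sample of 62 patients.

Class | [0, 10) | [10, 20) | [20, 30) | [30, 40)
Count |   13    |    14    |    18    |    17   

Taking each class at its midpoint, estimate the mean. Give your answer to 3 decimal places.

21.290

Midpoints: 5, 15, 25, 35
Σfm = 13×5 + 14×15 + 18×25 + 17×35 = 1320
n = Σf = 62
Mean = 1320 / 62 = 21.2903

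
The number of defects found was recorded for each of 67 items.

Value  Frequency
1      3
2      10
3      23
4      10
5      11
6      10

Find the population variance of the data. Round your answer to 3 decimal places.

2.006

Values: 1, 2, 3, 4, 5, 6
n = 67, Σfx = 247, mean = 3.6866
Σfx² = 1045
Σf(x − x̄)² = Σfx² − (Σfx)²/n = 1045 − 247²/67 = 134.4179
Population variance = 134.4179 / 67 = 2.0062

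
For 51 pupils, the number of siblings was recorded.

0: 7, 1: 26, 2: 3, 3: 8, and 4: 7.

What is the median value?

Cumulative frequencies: 7, 33, 36, 44, 51
n = 51, so the median is the value in position (n+1)/2 = 26.
Position 26 falls at value 1.

1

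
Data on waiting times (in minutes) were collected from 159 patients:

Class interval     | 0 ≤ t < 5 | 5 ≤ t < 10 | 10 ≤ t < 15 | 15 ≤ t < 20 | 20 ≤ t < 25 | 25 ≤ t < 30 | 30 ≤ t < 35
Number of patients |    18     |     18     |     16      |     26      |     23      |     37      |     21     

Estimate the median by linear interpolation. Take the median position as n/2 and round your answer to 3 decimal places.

Cumulative frequencies: 18, 36, 52, 78, 101, 138, 159
n = 159; position = n/2 = 79.5.
This falls in the class 20 ≤ t < 25: L = 20, F = 78, f = 23, h = 5.
Median ≈ 20 + ((79.5 − 78) / 23) × 5 = 20.3261

20.326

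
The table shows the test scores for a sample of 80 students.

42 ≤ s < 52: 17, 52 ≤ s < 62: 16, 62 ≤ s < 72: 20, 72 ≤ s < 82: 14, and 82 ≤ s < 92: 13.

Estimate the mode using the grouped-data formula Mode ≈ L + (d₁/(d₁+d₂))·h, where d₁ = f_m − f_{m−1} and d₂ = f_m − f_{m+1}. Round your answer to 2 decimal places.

Modal class: 62 ≤ s < 72 (highest frequency 20).
d₁ = 20 − 16 = 4, d₂ = 20 − 14 = 6
Mode ≈ 62 + (4/(4+6)) × 10 = 62 + 4.0000 = 66.0000

66.00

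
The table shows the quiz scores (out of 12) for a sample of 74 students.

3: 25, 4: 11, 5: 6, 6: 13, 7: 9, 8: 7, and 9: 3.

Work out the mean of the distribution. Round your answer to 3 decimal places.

5.041

Values: 3, 4, 5, 6, 7, 8, 9
Σfx = 25×3 + 11×4 + 6×5 + 13×6 + 9×7 + 7×8 + 3×9 = 373
n = Σf = 74
Mean = 373 / 74 = 5.0405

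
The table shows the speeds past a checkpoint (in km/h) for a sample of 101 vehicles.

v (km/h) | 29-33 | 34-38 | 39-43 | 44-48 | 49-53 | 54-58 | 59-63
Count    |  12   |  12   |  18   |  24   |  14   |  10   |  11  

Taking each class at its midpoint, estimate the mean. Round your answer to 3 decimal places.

45.455

Midpoints: 31, 36, 41, 46, 51, 56, 61
Σfm = 12×31 + 12×36 + 18×41 + 24×46 + 14×51 + 10×56 + 11×61 = 4591
n = Σf = 101
Mean = 4591 / 101 = 45.4554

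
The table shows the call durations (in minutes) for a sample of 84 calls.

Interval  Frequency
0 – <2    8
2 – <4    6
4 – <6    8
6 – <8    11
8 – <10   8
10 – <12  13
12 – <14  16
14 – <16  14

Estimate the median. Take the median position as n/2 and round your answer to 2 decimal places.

10.15

Cumulative frequencies: 8, 14, 22, 33, 41, 54, 70, 84
n = 84; position = n/2 = 42.
This falls in the class 10 – <12: L = 10, F = 41, f = 13, h = 2.
Median ≈ 10 + ((42 − 41) / 13) × 2 = 10.1538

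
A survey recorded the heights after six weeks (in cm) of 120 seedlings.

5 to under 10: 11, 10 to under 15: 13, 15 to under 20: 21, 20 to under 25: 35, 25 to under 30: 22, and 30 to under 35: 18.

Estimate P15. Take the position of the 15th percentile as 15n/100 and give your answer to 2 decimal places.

12.69

Cumulative frequencies: 11, 24, 45, 80, 102, 120
n = 120; position = 15n/100 = 18.
This falls in the class 10 to under 15: L = 10, F = 11, f = 13, h = 5.
15th percentile ≈ 10 + ((18 − 11) / 13) × 5 = 12.6923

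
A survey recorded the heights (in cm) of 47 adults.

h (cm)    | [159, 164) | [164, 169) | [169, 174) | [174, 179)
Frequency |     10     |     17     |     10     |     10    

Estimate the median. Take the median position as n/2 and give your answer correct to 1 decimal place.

168.0

Cumulative frequencies: 10, 27, 37, 47
n = 47; position = n/2 = 23.5.
This falls in the class [164, 169): L = 164, F = 10, f = 17, h = 5.
Median ≈ 164 + ((23.5 − 10) / 17) × 5 = 167.9706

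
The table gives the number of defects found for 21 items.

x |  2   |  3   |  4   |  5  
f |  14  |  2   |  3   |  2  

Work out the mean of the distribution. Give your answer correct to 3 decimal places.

Values: 2, 3, 4, 5
Σfx = 14×2 + 2×3 + 3×4 + 2×5 = 56
n = Σf = 21
Mean = 56 / 21 = 2.6667

2.667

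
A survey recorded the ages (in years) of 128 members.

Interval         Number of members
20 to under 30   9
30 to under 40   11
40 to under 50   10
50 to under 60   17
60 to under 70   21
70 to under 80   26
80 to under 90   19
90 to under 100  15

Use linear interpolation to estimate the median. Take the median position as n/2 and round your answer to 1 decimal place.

68.1

Cumulative frequencies: 9, 20, 30, 47, 68, 94, 113, 128
n = 128; position = n/2 = 64.
This falls in the class 60 to under 70: L = 60, F = 47, f = 21, h = 10.
Median ≈ 60 + ((64 − 47) / 21) × 10 = 68.0952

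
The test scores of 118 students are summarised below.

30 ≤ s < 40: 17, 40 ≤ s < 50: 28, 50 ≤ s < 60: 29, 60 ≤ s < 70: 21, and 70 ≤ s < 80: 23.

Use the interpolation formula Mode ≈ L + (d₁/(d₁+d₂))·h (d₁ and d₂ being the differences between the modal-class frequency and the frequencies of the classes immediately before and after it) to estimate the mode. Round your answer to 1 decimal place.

51.1

Modal class: 50 ≤ s < 60 (highest frequency 29).
d₁ = 29 − 28 = 1, d₂ = 29 − 21 = 8
Mode ≈ 50 + (1/(1+8)) × 10 = 50 + 1.1111 = 51.1111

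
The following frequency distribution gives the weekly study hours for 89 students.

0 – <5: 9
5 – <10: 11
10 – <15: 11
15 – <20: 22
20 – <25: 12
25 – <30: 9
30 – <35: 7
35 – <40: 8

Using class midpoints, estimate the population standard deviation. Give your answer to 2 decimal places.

Midpoints: 2.5, 7.5, 12.5, 17.5, 22.5, 27.5, 32.5, 37.5
n = 89, Σfm = 1672.5, mean = 18.7921
Σfm² = 40656.25
Σf(m − x̄)² = Σfm² − (Σfm)²/n = 40656.25 − 1672.5²/89 = 9226.4045
Population variance = 9226.4045 / 89 = 103.6675
Standard deviation = √103.6675 = 10.1817

10.18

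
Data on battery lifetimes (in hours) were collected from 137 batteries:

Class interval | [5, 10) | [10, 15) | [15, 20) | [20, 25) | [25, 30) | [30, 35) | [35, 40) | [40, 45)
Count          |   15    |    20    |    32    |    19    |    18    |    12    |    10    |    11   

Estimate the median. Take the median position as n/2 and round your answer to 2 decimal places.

Cumulative frequencies: 15, 35, 67, 86, 104, 116, 126, 137
n = 137; position = n/2 = 68.5.
This falls in the class [20, 25): L = 20, F = 67, f = 19, h = 5.
Median ≈ 20 + ((68.5 − 67) / 19) × 5 = 20.3947

20.39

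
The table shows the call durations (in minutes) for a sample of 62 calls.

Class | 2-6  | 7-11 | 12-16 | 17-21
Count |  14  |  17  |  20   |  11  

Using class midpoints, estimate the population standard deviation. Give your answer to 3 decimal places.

5.133

Midpoints: 4, 9, 14, 19
n = 62, Σfm = 698, mean = 11.2581
Σfm² = 9492
Σf(m − x̄)² = Σfm² − (Σfm)²/n = 9492 − 698²/62 = 1633.8710
Population variance = 1633.8710 / 62 = 26.3528
Standard deviation = √26.3528 = 5.1335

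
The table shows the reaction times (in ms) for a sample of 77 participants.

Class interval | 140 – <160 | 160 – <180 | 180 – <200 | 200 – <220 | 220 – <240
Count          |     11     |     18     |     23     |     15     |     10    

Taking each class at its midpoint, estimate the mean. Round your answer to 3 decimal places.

Midpoints: 150, 170, 190, 210, 230
Σfm = 11×150 + 18×170 + 23×190 + 15×210 + 10×230 = 14530
n = Σf = 77
Mean = 14530 / 77 = 188.7013

188.701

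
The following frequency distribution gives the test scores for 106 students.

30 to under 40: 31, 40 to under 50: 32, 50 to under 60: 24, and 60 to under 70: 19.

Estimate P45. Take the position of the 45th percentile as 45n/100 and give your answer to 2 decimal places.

45.22

Cumulative frequencies: 31, 63, 87, 106
n = 106; position = 45n/100 = 47.7.
This falls in the class 40 to under 50: L = 40, F = 31, f = 32, h = 10.
45th percentile ≈ 40 + ((47.7 − 31) / 32) × 10 = 45.2188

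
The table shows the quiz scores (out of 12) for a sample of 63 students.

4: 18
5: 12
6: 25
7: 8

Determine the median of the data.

Cumulative frequencies: 18, 30, 55, 63
n = 63, so the median is the value in position (n+1)/2 = 32.
Position 32 falls at value 6.

6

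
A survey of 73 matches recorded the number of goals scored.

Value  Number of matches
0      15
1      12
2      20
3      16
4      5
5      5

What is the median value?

Cumulative frequencies: 15, 27, 47, 63, 68, 73
n = 73, so the median is the value in position (n+1)/2 = 37.
Position 37 falls at value 2.

2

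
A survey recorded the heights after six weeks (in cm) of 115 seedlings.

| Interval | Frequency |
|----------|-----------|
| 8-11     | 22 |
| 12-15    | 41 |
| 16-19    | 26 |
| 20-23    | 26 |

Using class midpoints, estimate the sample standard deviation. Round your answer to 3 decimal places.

Midpoints: 9.5, 13.5, 17.5, 21.5
n = 115, Σfm = 1776.5, mean = 15.4478
Σfm² = 29438.75
Σf(m − x̄)² = Σfm² − (Σfm)²/n = 29438.75 − 1776.5²/115 = 1995.6870
Sample variance = 1995.6870 / 114 = 17.5060
Standard deviation = √17.5060 = 4.1840

4.184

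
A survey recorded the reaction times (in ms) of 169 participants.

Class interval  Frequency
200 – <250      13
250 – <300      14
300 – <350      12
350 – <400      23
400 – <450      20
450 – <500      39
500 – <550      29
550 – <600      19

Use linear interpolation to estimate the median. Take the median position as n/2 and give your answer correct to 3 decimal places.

453.205

Cumulative frequencies: 13, 27, 39, 62, 82, 121, 150, 169
n = 169; position = n/2 = 84.5.
This falls in the class 450 – <500: L = 450, F = 82, f = 39, h = 50.
Median ≈ 450 + ((84.5 − 82) / 39) × 50 = 453.2051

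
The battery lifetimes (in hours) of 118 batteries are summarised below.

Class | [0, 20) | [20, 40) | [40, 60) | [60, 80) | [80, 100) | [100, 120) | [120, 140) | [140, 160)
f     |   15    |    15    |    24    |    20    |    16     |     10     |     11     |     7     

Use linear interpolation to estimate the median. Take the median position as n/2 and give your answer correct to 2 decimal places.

65.00

Cumulative frequencies: 15, 30, 54, 74, 90, 100, 111, 118
n = 118; position = n/2 = 59.
This falls in the class [60, 80): L = 60, F = 54, f = 20, h = 20.
Median ≈ 60 + ((59 − 54) / 20) × 20 = 65.0000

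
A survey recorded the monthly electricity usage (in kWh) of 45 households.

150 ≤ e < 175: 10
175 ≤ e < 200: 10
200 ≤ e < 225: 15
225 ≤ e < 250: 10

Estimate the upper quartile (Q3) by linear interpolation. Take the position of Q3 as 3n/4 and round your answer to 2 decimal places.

222.92

Cumulative frequencies: 10, 20, 35, 45
n = 45; position = 3n/4 = 33.75.
This falls in the class 200 ≤ e < 225: L = 200, F = 20, f = 15, h = 25.
Upper quartile ≈ 200 + ((33.75 − 20) / 15) × 25 = 222.9167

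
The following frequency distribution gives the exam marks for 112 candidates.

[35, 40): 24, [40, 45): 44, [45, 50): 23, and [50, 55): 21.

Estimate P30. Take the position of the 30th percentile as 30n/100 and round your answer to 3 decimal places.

41.091

Cumulative frequencies: 24, 68, 91, 112
n = 112; position = 30n/100 = 33.6.
This falls in the class [40, 45): L = 40, F = 24, f = 44, h = 5.
30th percentile ≈ 40 + ((33.6 − 24) / 44) × 5 = 41.0909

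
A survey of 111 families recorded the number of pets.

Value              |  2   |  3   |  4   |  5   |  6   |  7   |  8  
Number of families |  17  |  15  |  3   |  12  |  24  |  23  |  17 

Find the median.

Cumulative frequencies: 17, 32, 35, 47, 71, 94, 111
n = 111, so the median is the value in position (n+1)/2 = 56.
Position 56 falls at value 6.

6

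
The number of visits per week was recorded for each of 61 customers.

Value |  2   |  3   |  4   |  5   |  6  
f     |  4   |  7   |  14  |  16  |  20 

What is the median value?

Cumulative frequencies: 4, 11, 25, 41, 61
n = 61, so the median is the value in position (n+1)/2 = 31.
Position 31 falls at value 5.

5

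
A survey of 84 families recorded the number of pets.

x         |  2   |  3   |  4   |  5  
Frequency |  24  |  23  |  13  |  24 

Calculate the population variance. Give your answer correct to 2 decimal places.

1.39

Values: 2, 3, 4, 5
n = 84, Σfx = 289, mean = 3.4405
Σfx² = 1111
Σf(x − x̄)² = Σfx² − (Σfx)²/n = 1111 − 289²/84 = 116.7024
Population variance = 116.7024 / 84 = 1.3893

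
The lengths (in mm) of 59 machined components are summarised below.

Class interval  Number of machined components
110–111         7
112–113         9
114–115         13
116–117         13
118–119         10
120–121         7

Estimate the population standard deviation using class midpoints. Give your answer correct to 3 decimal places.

Midpoints: 110.5, 112.5, 114.5, 116.5, 118.5, 120.5
n = 59, Σfm = 6817.5, mean = 115.5508
Σfm² = 788314.75
Σf(m − x̄)² = Σfm² − (Σfm)²/n = 788314.75 − 6817.5²/59 = 546.8475
Population variance = 546.8475 / 59 = 9.2686
Standard deviation = √9.2686 = 3.0444

3.044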